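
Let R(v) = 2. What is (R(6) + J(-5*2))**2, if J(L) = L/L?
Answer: 9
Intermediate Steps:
J(L) = 1
(R(6) + J(-5*2))**2 = (2 + 1)**2 = 3**2 = 9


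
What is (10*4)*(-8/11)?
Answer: -320/11 ≈ -29.091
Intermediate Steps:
(10*4)*(-8/11) = 40*(-8*1/11) = 40*(-8/11) = -320/11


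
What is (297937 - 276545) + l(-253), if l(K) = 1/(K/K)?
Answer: 21393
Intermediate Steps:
l(K) = 1 (l(K) = 1/1 = 1)
(297937 - 276545) + l(-253) = (297937 - 276545) + 1 = 21392 + 1 = 21393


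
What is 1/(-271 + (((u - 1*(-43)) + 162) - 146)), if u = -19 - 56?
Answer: -1/287 ≈ -0.0034843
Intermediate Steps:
u = -75
1/(-271 + (((u - 1*(-43)) + 162) - 146)) = 1/(-271 + (((-75 - 1*(-43)) + 162) - 146)) = 1/(-271 + (((-75 + 43) + 162) - 146)) = 1/(-271 + ((-32 + 162) - 146)) = 1/(-271 + (130 - 146)) = 1/(-271 - 16) = 1/(-287) = -1/287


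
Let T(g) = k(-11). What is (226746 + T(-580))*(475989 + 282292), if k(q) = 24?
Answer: 171955382370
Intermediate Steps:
T(g) = 24
(226746 + T(-580))*(475989 + 282292) = (226746 + 24)*(475989 + 282292) = 226770*758281 = 171955382370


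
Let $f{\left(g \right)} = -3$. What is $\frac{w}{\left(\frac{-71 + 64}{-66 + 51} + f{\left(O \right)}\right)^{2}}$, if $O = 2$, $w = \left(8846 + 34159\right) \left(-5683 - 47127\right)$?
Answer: $- \frac{255498080625}{722} \approx -3.5388 \cdot 10^{8}$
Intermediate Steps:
$w = -2271094050$ ($w = 43005 \left(-52810\right) = -2271094050$)
$\frac{w}{\left(\frac{-71 + 64}{-66 + 51} + f{\left(O \right)}\right)^{2}} = - \frac{2271094050}{\left(\frac{-71 + 64}{-66 + 51} - 3\right)^{2}} = - \frac{2271094050}{\left(- \frac{7}{-15} - 3\right)^{2}} = - \frac{2271094050}{\left(\left(-7\right) \left(- \frac{1}{15}\right) - 3\right)^{2}} = - \frac{2271094050}{\left(\frac{7}{15} - 3\right)^{2}} = - \frac{2271094050}{\left(- \frac{38}{15}\right)^{2}} = - \frac{2271094050}{\frac{1444}{225}} = \left(-2271094050\right) \frac{225}{1444} = - \frac{255498080625}{722}$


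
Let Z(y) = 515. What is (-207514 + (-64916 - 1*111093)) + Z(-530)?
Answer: -383008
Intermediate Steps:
(-207514 + (-64916 - 1*111093)) + Z(-530) = (-207514 + (-64916 - 1*111093)) + 515 = (-207514 + (-64916 - 111093)) + 515 = (-207514 - 176009) + 515 = -383523 + 515 = -383008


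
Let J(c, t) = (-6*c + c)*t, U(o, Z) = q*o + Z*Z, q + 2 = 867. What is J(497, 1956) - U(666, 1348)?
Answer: -7253854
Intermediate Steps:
q = 865 (q = -2 + 867 = 865)
U(o, Z) = Z² + 865*o (U(o, Z) = 865*o + Z*Z = 865*o + Z² = Z² + 865*o)
J(c, t) = -5*c*t (J(c, t) = (-5*c)*t = -5*c*t)
J(497, 1956) - U(666, 1348) = -5*497*1956 - (1348² + 865*666) = -4860660 - (1817104 + 576090) = -4860660 - 1*2393194 = -4860660 - 2393194 = -7253854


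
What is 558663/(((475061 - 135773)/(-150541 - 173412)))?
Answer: -60326851613/113096 ≈ -5.3341e+5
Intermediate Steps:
558663/(((475061 - 135773)/(-150541 - 173412))) = 558663/((339288/(-323953))) = 558663/((339288*(-1/323953))) = 558663/(-339288/323953) = 558663*(-323953/339288) = -60326851613/113096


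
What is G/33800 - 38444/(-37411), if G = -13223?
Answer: 804721547/1264491800 ≈ 0.63640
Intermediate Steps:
G/33800 - 38444/(-37411) = -13223/33800 - 38444/(-37411) = -13223*1/33800 - 38444*(-1/37411) = -13223/33800 + 38444/37411 = 804721547/1264491800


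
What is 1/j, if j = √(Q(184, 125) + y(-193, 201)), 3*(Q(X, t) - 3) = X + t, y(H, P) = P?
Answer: √307/307 ≈ 0.057073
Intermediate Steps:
Q(X, t) = 3 + X/3 + t/3 (Q(X, t) = 3 + (X + t)/3 = 3 + (X/3 + t/3) = 3 + X/3 + t/3)
j = √307 (j = √((3 + (⅓)*184 + (⅓)*125) + 201) = √((3 + 184/3 + 125/3) + 201) = √(106 + 201) = √307 ≈ 17.521)
1/j = 1/(√307) = √307/307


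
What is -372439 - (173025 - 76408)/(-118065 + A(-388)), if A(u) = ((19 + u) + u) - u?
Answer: -44109343909/118434 ≈ -3.7244e+5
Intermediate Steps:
A(u) = 19 + u (A(u) = (19 + 2*u) - u = 19 + u)
-372439 - (173025 - 76408)/(-118065 + A(-388)) = -372439 - (173025 - 76408)/(-118065 + (19 - 388)) = -372439 - 96617/(-118065 - 369) = -372439 - 96617/(-118434) = -372439 - 96617*(-1)/118434 = -372439 - 1*(-96617/118434) = -372439 + 96617/118434 = -44109343909/118434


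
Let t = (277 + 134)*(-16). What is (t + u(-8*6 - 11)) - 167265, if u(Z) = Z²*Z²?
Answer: 11943520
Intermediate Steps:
t = -6576 (t = 411*(-16) = -6576)
u(Z) = Z⁴
(t + u(-8*6 - 11)) - 167265 = (-6576 + (-8*6 - 11)⁴) - 167265 = (-6576 + (-48 - 11)⁴) - 167265 = (-6576 + (-59)⁴) - 167265 = (-6576 + 12117361) - 167265 = 12110785 - 167265 = 11943520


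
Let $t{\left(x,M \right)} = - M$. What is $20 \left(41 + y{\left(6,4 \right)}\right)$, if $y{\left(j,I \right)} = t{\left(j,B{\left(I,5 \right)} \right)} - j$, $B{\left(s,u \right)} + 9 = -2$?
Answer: $920$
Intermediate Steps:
$B{\left(s,u \right)} = -11$ ($B{\left(s,u \right)} = -9 - 2 = -11$)
$y{\left(j,I \right)} = 11 - j$ ($y{\left(j,I \right)} = \left(-1\right) \left(-11\right) - j = 11 - j$)
$20 \left(41 + y{\left(6,4 \right)}\right) = 20 \left(41 + \left(11 - 6\right)\right) = 20 \left(41 + 5\right) = 20 \cdot 46 = 920$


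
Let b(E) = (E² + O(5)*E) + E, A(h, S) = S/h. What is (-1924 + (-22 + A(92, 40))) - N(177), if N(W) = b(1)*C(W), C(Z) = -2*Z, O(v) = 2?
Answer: -12180/23 ≈ -529.57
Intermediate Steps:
b(E) = E² + 3*E (b(E) = (E² + 2*E) + E = E² + 3*E)
N(W) = -8*W (N(W) = (1*(3 + 1))*(-2*W) = (1*4)*(-2*W) = 4*(-2*W) = -8*W)
(-1924 + (-22 + A(92, 40))) - N(177) = (-1924 + (-22 + 40/92)) - (-8)*177 = (-1924 + (-22 + 40*(1/92))) - 1*(-1416) = (-1924 + (-22 + 10/23)) + 1416 = (-1924 - 496/23) + 1416 = -44748/23 + 1416 = -12180/23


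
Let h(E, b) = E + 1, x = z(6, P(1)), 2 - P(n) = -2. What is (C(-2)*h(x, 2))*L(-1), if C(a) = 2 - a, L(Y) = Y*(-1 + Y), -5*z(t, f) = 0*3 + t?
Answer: -8/5 ≈ -1.6000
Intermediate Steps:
P(n) = 4 (P(n) = 2 - 1*(-2) = 2 + 2 = 4)
z(t, f) = -t/5 (z(t, f) = -(0*3 + t)/5 = -(0 + t)/5 = -t/5)
x = -6/5 (x = -⅕*6 = -6/5 ≈ -1.2000)
h(E, b) = 1 + E
(C(-2)*h(x, 2))*L(-1) = ((2 - 1*(-2))*(1 - 6/5))*(-(-1 - 1)) = ((2 + 2)*(-⅕))*(-1*(-2)) = (4*(-⅕))*2 = -⅘*2 = -8/5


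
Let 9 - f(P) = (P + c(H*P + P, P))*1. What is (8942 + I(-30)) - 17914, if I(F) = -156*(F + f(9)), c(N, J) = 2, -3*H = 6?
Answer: -3980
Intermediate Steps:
H = -2 (H = -1/3*6 = -2)
f(P) = 7 - P (f(P) = 9 - (P + 2) = 9 - (2 + P) = 9 + (-2 - P) = 7 - P)
I(F) = 312 - 156*F (I(F) = -156*(F + (7 - 1*9)) = -156*(F + (7 - 9)) = -156*(F - 2) = -156*(-2 + F) = 312 - 156*F)
(8942 + I(-30)) - 17914 = (8942 + (312 - 156*(-30))) - 17914 = (8942 + (312 + 4680)) - 17914 = (8942 + 4992) - 17914 = 13934 - 17914 = -3980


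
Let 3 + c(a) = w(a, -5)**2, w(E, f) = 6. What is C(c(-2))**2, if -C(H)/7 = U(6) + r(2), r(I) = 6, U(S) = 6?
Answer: 7056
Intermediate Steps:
c(a) = 33 (c(a) = -3 + 6**2 = -3 + 36 = 33)
C(H) = -84 (C(H) = -7*(6 + 6) = -7*12 = -84)
C(c(-2))**2 = (-84)**2 = 7056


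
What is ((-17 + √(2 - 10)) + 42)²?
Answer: 617 + 100*I*√2 ≈ 617.0 + 141.42*I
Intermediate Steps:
((-17 + √(2 - 10)) + 42)² = ((-17 + √(-8)) + 42)² = ((-17 + 2*I*√2) + 42)² = (25 + 2*I*√2)²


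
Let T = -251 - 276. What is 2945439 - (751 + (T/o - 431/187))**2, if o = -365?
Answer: 11100533613544854/4658745025 ≈ 2.3827e+6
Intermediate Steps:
T = -527
2945439 - (751 + (T/o - 431/187))**2 = 2945439 - (751 + (-527/(-365) - 431/187))**2 = 2945439 - (751 + (-527*(-1/365) - 431*1/187))**2 = 2945439 - (751 + (527/365 - 431/187))**2 = 2945439 - (751 - 58766/68255)**2 = 2945439 - (51200739/68255)**2 = 2945439 - 1*2621515674146121/4658745025 = 2945439 - 2621515674146121/4658745025 = 11100533613544854/4658745025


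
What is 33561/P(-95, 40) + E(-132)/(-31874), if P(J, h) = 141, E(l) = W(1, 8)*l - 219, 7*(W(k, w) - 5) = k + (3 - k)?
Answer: 2496328869/10486546 ≈ 238.05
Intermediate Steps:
W(k, w) = 38/7 (W(k, w) = 5 + (k + (3 - k))/7 = 5 + (⅐)*3 = 5 + 3/7 = 38/7)
E(l) = -219 + 38*l/7 (E(l) = 38*l/7 - 219 = -219 + 38*l/7)
33561/P(-95, 40) + E(-132)/(-31874) = 33561/141 + (-219 + (38/7)*(-132))/(-31874) = 33561*(1/141) + (-219 - 5016/7)*(-1/31874) = 11187/47 - 6549/7*(-1/31874) = 11187/47 + 6549/223118 = 2496328869/10486546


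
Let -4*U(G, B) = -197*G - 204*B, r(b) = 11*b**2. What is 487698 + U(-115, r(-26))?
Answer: 3445081/4 ≈ 8.6127e+5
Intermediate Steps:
U(G, B) = 51*B + 197*G/4 (U(G, B) = -(-197*G - 204*B)/4 = -(-204*B - 197*G)/4 = 51*B + 197*G/4)
487698 + U(-115, r(-26)) = 487698 + (51*(11*(-26)**2) + (197/4)*(-115)) = 487698 + (51*(11*676) - 22655/4) = 487698 + (51*7436 - 22655/4) = 487698 + (379236 - 22655/4) = 487698 + 1494289/4 = 3445081/4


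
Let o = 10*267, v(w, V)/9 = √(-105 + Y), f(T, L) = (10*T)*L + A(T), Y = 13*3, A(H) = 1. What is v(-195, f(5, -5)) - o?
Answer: -2670 + 9*I*√66 ≈ -2670.0 + 73.116*I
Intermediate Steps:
Y = 39
f(T, L) = 1 + 10*L*T (f(T, L) = (10*T)*L + 1 = 10*L*T + 1 = 1 + 10*L*T)
v(w, V) = 9*I*√66 (v(w, V) = 9*√(-105 + 39) = 9*√(-66) = 9*(I*√66) = 9*I*√66)
o = 2670
v(-195, f(5, -5)) - o = 9*I*√66 - 1*2670 = 9*I*√66 - 2670 = -2670 + 9*I*√66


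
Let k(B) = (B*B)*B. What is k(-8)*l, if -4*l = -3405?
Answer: -435840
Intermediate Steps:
l = 3405/4 (l = -1/4*(-3405) = 3405/4 ≈ 851.25)
k(B) = B**3 (k(B) = B**2*B = B**3)
k(-8)*l = (-8)**3*(3405/4) = -512*3405/4 = -435840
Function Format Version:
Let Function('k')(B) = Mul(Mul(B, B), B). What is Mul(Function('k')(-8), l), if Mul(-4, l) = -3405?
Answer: -435840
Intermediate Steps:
l = Rational(3405, 4) (l = Mul(Rational(-1, 4), -3405) = Rational(3405, 4) ≈ 851.25)
Function('k')(B) = Pow(B, 3) (Function('k')(B) = Mul(Pow(B, 2), B) = Pow(B, 3))
Mul(Function('k')(-8), l) = Mul(Pow(-8, 3), Rational(3405, 4)) = Mul(-512, Rational(3405, 4)) = -435840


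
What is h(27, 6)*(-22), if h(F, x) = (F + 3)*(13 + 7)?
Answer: -13200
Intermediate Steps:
h(F, x) = 60 + 20*F (h(F, x) = (3 + F)*20 = 60 + 20*F)
h(27, 6)*(-22) = (60 + 20*27)*(-22) = (60 + 540)*(-22) = 600*(-22) = -13200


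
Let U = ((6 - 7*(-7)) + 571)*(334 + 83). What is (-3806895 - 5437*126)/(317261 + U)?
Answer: -4491957/578303 ≈ -7.7675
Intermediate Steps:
U = 261042 (U = ((6 + 49) + 571)*417 = (55 + 571)*417 = 626*417 = 261042)
(-3806895 - 5437*126)/(317261 + U) = (-3806895 - 5437*126)/(317261 + 261042) = (-3806895 - 685062)/578303 = -4491957*1/578303 = -4491957/578303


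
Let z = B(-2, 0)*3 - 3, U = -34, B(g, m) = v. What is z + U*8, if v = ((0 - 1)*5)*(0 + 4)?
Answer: -335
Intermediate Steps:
v = -20 (v = -1*5*4 = -5*4 = -20)
B(g, m) = -20
z = -63 (z = -20*3 - 3 = -60 - 3 = -63)
z + U*8 = -63 - 34*8 = -63 - 272 = -335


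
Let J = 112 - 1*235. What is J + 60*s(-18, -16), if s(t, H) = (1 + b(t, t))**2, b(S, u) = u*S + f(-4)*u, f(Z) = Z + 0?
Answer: 9456417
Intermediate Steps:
f(Z) = Z
b(S, u) = -4*u + S*u (b(S, u) = u*S - 4*u = S*u - 4*u = -4*u + S*u)
s(t, H) = (1 + t*(-4 + t))**2
J = -123 (J = 112 - 235 = -123)
J + 60*s(-18, -16) = -123 + 60*(1 - 18*(-4 - 18))**2 = -123 + 60*(1 - 18*(-22))**2 = -123 + 60*(1 + 396)**2 = -123 + 60*397**2 = -123 + 60*157609 = -123 + 9456540 = 9456417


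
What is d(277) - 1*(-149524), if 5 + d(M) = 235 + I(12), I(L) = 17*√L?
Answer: 149754 + 34*√3 ≈ 1.4981e+5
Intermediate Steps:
d(M) = 230 + 34*√3 (d(M) = -5 + (235 + 17*√12) = -5 + (235 + 17*(2*√3)) = -5 + (235 + 34*√3) = 230 + 34*√3)
d(277) - 1*(-149524) = (230 + 34*√3) - 1*(-149524) = (230 + 34*√3) + 149524 = 149754 + 34*√3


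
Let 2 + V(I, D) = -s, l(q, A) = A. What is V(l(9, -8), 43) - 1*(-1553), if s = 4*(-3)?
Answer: 1563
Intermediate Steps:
s = -12
V(I, D) = 10 (V(I, D) = -2 - 1*(-12) = -2 + 12 = 10)
V(l(9, -8), 43) - 1*(-1553) = 10 - 1*(-1553) = 10 + 1553 = 1563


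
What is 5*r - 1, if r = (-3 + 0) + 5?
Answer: 9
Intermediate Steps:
r = 2 (r = -3 + 5 = 2)
5*r - 1 = 5*2 - 1 = 10 - 1 = 9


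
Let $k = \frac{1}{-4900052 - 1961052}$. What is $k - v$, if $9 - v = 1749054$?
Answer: $\frac{12000379645679}{6861104} \approx 1.749 \cdot 10^{6}$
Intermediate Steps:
$k = - \frac{1}{6861104}$ ($k = \frac{1}{-6861104} = - \frac{1}{6861104} \approx -1.4575 \cdot 10^{-7}$)
$v = -1749045$ ($v = 9 - 1749054 = -1749045$)
$k - v = - \frac{1}{6861104} - -1749045 = - \frac{1}{6861104} + 1749045 = \frac{12000379645679}{6861104}$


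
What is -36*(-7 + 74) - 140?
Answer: -2552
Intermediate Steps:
-36*(-7 + 74) - 140 = -36*67 - 140 = -2412 - 140 = -2552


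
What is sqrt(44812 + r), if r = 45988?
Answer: 20*sqrt(227) ≈ 301.33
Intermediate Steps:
sqrt(44812 + r) = sqrt(44812 + 45988) = sqrt(90800) = 20*sqrt(227)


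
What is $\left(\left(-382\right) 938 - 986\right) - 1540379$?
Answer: $-1899681$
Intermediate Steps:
$\left(\left(-382\right) 938 - 986\right) - 1540379 = \left(-358316 - 986\right) - 1540379 = -359302 - 1540379 = -1899681$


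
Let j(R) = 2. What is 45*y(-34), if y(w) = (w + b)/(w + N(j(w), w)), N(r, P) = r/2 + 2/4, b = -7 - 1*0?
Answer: 738/13 ≈ 56.769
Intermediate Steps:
b = -7 (b = -7 + 0 = -7)
N(r, P) = ½ + r/2 (N(r, P) = r*(½) + 2*(¼) = r/2 + ½ = ½ + r/2)
y(w) = (-7 + w)/(3/2 + w) (y(w) = (w - 7)/(w + (½ + (½)*2)) = (-7 + w)/(w + (½ + 1)) = (-7 + w)/(w + 3/2) = (-7 + w)/(3/2 + w))
45*y(-34) = 45*(2*(-7 - 34)/(3 + 2*(-34))) = 45*(2*(-41)/(3 - 68)) = 45*(2*(-41)/(-65)) = 45*(2*(-1/65)*(-41)) = 45*(82/65) = 738/13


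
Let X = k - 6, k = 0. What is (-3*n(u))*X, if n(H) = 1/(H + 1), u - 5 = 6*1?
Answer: 3/2 ≈ 1.5000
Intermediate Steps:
u = 11 (u = 5 + 6*1 = 5 + 6 = 11)
n(H) = 1/(1 + H)
X = -6 (X = 0 - 6 = -6)
(-3*n(u))*X = -3/(1 + 11)*(-6) = -3/12*(-6) = -3*1/12*(-6) = -¼*(-6) = 3/2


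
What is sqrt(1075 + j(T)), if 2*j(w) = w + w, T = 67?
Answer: sqrt(1142) ≈ 33.793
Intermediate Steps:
j(w) = w (j(w) = (w + w)/2 = (2*w)/2 = w)
sqrt(1075 + j(T)) = sqrt(1075 + 67) = sqrt(1142)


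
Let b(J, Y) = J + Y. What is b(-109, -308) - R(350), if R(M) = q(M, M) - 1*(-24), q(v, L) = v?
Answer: -791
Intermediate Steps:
R(M) = 24 + M (R(M) = M - 1*(-24) = M + 24 = 24 + M)
b(-109, -308) - R(350) = (-109 - 308) - (24 + 350) = -417 - 1*374 = -417 - 374 = -791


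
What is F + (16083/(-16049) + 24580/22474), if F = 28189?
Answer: 5083694435396/180342613 ≈ 28189.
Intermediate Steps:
F + (16083/(-16049) + 24580/22474) = 28189 + (16083/(-16049) + 24580/22474) = 28189 + (16083*(-1/16049) + 24580*(1/22474)) = 28189 + (-16083/16049 + 12290/11237) = 28189 + 16517539/180342613 = 5083694435396/180342613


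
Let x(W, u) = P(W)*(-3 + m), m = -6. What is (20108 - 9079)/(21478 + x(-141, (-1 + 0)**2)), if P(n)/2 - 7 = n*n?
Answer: -11029/336506 ≈ -0.032775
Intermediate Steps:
P(n) = 14 + 2*n**2 (P(n) = 14 + 2*(n*n) = 14 + 2*n**2)
x(W, u) = -126 - 18*W**2 (x(W, u) = (14 + 2*W**2)*(-3 - 6) = (14 + 2*W**2)*(-9) = -126 - 18*W**2)
(20108 - 9079)/(21478 + x(-141, (-1 + 0)**2)) = (20108 - 9079)/(21478 + (-126 - 18*(-141)**2)) = 11029/(21478 + (-126 - 18*19881)) = 11029/(21478 + (-126 - 357858)) = 11029/(21478 - 357984) = 11029/(-336506) = 11029*(-1/336506) = -11029/336506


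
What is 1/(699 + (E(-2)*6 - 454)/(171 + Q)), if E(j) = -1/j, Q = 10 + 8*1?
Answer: 189/131660 ≈ 0.0014355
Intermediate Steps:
Q = 18 (Q = 10 + 8 = 18)
1/(699 + (E(-2)*6 - 454)/(171 + Q)) = 1/(699 + (-1/(-2)*6 - 454)/(171 + 18)) = 1/(699 + (-1*(-1/2)*6 - 454)/189) = 1/(699 + ((1/2)*6 - 454)*(1/189)) = 1/(699 + (3 - 454)*(1/189)) = 1/(699 - 451*1/189) = 1/(699 - 451/189) = 1/(131660/189) = 189/131660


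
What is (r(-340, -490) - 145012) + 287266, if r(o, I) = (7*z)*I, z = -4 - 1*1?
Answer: 159404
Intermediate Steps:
z = -5 (z = -4 - 1 = -5)
r(o, I) = -35*I (r(o, I) = (7*(-5))*I = -35*I)
(r(-340, -490) - 145012) + 287266 = (-35*(-490) - 145012) + 287266 = (17150 - 145012) + 287266 = -127862 + 287266 = 159404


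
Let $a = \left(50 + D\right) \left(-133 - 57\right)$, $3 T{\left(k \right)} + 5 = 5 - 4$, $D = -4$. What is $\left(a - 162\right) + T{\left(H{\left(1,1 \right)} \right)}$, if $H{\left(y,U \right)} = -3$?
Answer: $- \frac{26710}{3} \approx -8903.3$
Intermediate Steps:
$T{\left(k \right)} = - \frac{4}{3}$ ($T{\left(k \right)} = - \frac{5}{3} + \frac{5 - 4}{3} = - \frac{5}{3} + \frac{1}{3} \cdot 1 = - \frac{5}{3} + \frac{1}{3} = - \frac{4}{3}$)
$a = -8740$ ($a = \left(50 - 4\right) \left(-133 - 57\right) = 46 \left(-190\right) = -8740$)
$\left(a - 162\right) + T{\left(H{\left(1,1 \right)} \right)} = \left(-8740 - 162\right) - \frac{4}{3} = -8902 - \frac{4}{3} = - \frac{26710}{3}$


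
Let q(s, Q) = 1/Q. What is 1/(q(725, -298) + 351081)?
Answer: 298/104622137 ≈ 2.8483e-6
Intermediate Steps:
1/(q(725, -298) + 351081) = 1/(1/(-298) + 351081) = 1/(-1/298 + 351081) = 1/(104622137/298) = 298/104622137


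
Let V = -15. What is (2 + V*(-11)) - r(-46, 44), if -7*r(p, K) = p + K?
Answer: 1167/7 ≈ 166.71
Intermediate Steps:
r(p, K) = -K/7 - p/7 (r(p, K) = -(p + K)/7 = -(K + p)/7 = -K/7 - p/7)
(2 + V*(-11)) - r(-46, 44) = (2 - 15*(-11)) - (-⅐*44 - ⅐*(-46)) = (2 + 165) - (-44/7 + 46/7) = 167 - 1*2/7 = 167 - 2/7 = 1167/7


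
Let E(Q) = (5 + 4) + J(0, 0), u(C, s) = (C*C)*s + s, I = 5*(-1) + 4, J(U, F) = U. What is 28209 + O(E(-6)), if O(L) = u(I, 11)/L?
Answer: 253903/9 ≈ 28211.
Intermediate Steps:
I = -1 (I = -5 + 4 = -1)
u(C, s) = s + s*C² (u(C, s) = C²*s + s = s*C² + s = s + s*C²)
E(Q) = 9 (E(Q) = (5 + 4) + 0 = 9 + 0 = 9)
O(L) = 22/L (O(L) = (11*(1 + (-1)²))/L = (11*(1 + 1))/L = (11*2)/L = 22/L)
28209 + O(E(-6)) = 28209 + 22/9 = 253903/9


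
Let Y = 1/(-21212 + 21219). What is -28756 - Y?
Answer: -201293/7 ≈ -28756.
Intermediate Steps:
Y = ⅐ (Y = 1/7 = ⅐ ≈ 0.14286)
-28756 - Y = -28756 - 1*⅐ = -28756 - ⅐ = -201293/7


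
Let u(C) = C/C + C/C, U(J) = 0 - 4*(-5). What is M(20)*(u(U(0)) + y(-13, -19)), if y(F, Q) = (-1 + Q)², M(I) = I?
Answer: 8040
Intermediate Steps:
U(J) = 20 (U(J) = 0 + 20 = 20)
u(C) = 2 (u(C) = 1 + 1 = 2)
M(20)*(u(U(0)) + y(-13, -19)) = 20*(2 + (-1 - 19)²) = 20*(2 + (-20)²) = 20*(2 + 400) = 20*402 = 8040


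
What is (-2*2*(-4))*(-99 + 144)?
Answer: 720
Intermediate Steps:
(-2*2*(-4))*(-99 + 144) = -4*(-4)*45 = 16*45 = 720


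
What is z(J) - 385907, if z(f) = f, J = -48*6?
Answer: -386195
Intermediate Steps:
J = -288 (J = -12*24 = -288)
z(J) - 385907 = -288 - 385907 = -386195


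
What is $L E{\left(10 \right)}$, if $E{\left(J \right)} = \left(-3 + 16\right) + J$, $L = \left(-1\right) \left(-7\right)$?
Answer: $161$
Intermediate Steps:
$L = 7$
$E{\left(J \right)} = 13 + J$
$L E{\left(10 \right)} = 7 \left(13 + 10\right) = 7 \cdot 23 = 161$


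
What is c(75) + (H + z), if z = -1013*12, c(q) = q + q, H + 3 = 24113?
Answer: 12104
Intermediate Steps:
H = 24110 (H = -3 + 24113 = 24110)
c(q) = 2*q
z = -12156
c(75) + (H + z) = 2*75 + (24110 - 12156) = 150 + 11954 = 12104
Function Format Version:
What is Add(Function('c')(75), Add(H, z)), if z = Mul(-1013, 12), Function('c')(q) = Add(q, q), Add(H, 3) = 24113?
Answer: 12104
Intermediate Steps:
H = 24110 (H = Add(-3, 24113) = 24110)
Function('c')(q) = Mul(2, q)
z = -12156
Add(Function('c')(75), Add(H, z)) = Add(Mul(2, 75), Add(24110, -12156)) = Add(150, 11954) = 12104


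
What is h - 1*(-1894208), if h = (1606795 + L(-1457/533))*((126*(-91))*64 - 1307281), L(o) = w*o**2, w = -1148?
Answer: -22603270969627983/6929 ≈ -3.2621e+12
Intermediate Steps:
L(o) = -1148*o**2
h = -22603284094595215/6929 (h = (1606795 - 1148*(-1457/533)**2)*((126*(-91))*64 - 1307281) = (1606795 - 1148*(-1457*1/533)**2)*(-11466*64 - 1307281) = (1606795 - 1148*(-1457/533)**2)*(-733824 - 1307281) = (1606795 - 1148*2122849/284089)*(-2041105) = (1606795 - 59439772/6929)*(-2041105) = (11074042783/6929)*(-2041105) = -22603284094595215/6929 ≈ -3.2621e+12)
h - 1*(-1894208) = -22603284094595215/6929 - 1*(-1894208) = -22603284094595215/6929 + 1894208 = -22603270969627983/6929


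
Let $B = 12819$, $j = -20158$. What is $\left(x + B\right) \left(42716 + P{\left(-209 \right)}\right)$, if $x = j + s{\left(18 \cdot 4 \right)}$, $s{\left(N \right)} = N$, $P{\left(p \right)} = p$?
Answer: $-308898369$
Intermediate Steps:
$x = -20086$ ($x = -20158 + 18 \cdot 4 = -20158 + 72 = -20086$)
$\left(x + B\right) \left(42716 + P{\left(-209 \right)}\right) = \left(-20086 + 12819\right) \left(42716 - 209\right) = \left(-7267\right) 42507 = -308898369$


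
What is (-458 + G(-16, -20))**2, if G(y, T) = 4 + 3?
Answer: 203401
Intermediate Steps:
G(y, T) = 7
(-458 + G(-16, -20))**2 = (-458 + 7)**2 = (-451)**2 = 203401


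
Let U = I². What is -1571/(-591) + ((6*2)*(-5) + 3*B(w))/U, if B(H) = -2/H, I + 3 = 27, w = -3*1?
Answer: 145103/56736 ≈ 2.5575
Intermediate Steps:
w = -3
I = 24 (I = -3 + 27 = 24)
U = 576 (U = 24² = 576)
-1571/(-591) + ((6*2)*(-5) + 3*B(w))/U = -1571/(-591) + ((6*2)*(-5) + 3*(-2/(-3)))/576 = -1571*(-1/591) + (12*(-5) + 3*(-2*(-⅓)))*(1/576) = 1571/591 + (-60 + 3*(⅔))*(1/576) = 1571/591 + (-60 + 2)*(1/576) = 1571/591 - 58*1/576 = 1571/591 - 29/288 = 145103/56736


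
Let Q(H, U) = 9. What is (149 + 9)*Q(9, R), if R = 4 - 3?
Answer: 1422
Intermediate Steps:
R = 1
(149 + 9)*Q(9, R) = (149 + 9)*9 = 158*9 = 1422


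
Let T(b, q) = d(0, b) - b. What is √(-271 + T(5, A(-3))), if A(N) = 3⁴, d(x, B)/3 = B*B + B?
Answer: I*√186 ≈ 13.638*I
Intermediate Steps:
d(x, B) = 3*B + 3*B² (d(x, B) = 3*(B*B + B) = 3*(B² + B) = 3*(B + B²) = 3*B + 3*B²)
A(N) = 81
T(b, q) = -b + 3*b*(1 + b) (T(b, q) = 3*b*(1 + b) - b = -b + 3*b*(1 + b))
√(-271 + T(5, A(-3))) = √(-271 + 5*(2 + 3*5)) = √(-271 + 5*(2 + 15)) = √(-271 + 5*17) = √(-271 + 85) = √(-186) = I*√186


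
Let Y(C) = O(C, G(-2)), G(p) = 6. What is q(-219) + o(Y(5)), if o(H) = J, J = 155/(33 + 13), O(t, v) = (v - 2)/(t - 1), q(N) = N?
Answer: -9919/46 ≈ -215.63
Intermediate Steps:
O(t, v) = (-2 + v)/(-1 + t)
Y(C) = 4/(-1 + C) (Y(C) = (-2 + 6)/(-1 + C) = 4/(-1 + C))
J = 155/46 ≈ 3.3696
o(H) = 155/46
q(-219) + o(Y(5)) = -219 + 155/46 = -9919/46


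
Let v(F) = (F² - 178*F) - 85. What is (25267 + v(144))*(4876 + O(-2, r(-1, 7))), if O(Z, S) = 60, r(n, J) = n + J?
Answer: 100131696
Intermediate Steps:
r(n, J) = J + n
v(F) = -85 + F² - 178*F
(25267 + v(144))*(4876 + O(-2, r(-1, 7))) = (25267 + (-85 + 144² - 178*144))*(4876 + 60) = (25267 + (-85 + 20736 - 25632))*4936 = (25267 - 4981)*4936 = 20286*4936 = 100131696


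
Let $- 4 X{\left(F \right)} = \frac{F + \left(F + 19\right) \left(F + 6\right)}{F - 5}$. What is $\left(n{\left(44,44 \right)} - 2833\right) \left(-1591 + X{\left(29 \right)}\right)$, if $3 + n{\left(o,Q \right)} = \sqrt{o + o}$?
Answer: $\frac{109501505}{24} - \frac{154445 \sqrt{22}}{48} \approx 4.5475 \cdot 10^{6}$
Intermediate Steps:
$X{\left(F \right)} = - \frac{F + \left(6 + F\right) \left(19 + F\right)}{4 \left(-5 + F\right)}$ ($X{\left(F \right)} = - \frac{\left(F + \left(F + 19\right) \left(F + 6\right)\right) \frac{1}{F - 5}}{4} = - \frac{\left(F + \left(19 + F\right) \left(6 + F\right)\right) \frac{1}{-5 + F}}{4} = - \frac{\left(F + \left(6 + F\right) \left(19 + F\right)\right) \frac{1}{-5 + F}}{4} = - \frac{\frac{1}{-5 + F} \left(F + \left(6 + F\right) \left(19 + F\right)\right)}{4} = - \frac{F + \left(6 + F\right) \left(19 + F\right)}{4 \left(-5 + F\right)}$)
$n{\left(o,Q \right)} = -3 + \sqrt{2} \sqrt{o}$ ($n{\left(o,Q \right)} = -3 + \sqrt{o + o} = -3 + \sqrt{2 o} = -3 + \sqrt{2} \sqrt{o}$)
$\left(n{\left(44,44 \right)} - 2833\right) \left(-1591 + X{\left(29 \right)}\right) = \left(\left(-3 + \sqrt{2} \sqrt{44}\right) - 2833\right) \left(-1591 + \frac{-114 - 29^{2} - 754}{4 \left(-5 + 29\right)}\right) = \left(\left(-3 + \sqrt{2} \cdot 2 \sqrt{11}\right) - 2833\right) \left(-1591 + \frac{-114 - 841 - 754}{4 \cdot 24}\right) = \left(\left(-3 + 2 \sqrt{22}\right) - 2833\right) \left(-1591 + \frac{1}{4} \cdot \frac{1}{24} \left(-114 - 841 - 754\right)\right) = \left(-2836 + 2 \sqrt{22}\right) \left(-1591 + \frac{1}{4} \cdot \frac{1}{24} \left(-1709\right)\right) = \left(-2836 + 2 \sqrt{22}\right) \left(-1591 - \frac{1709}{96}\right) = \left(-2836 + 2 \sqrt{22}\right) \left(- \frac{154445}{96}\right) = \frac{109501505}{24} - \frac{154445 \sqrt{22}}{48}$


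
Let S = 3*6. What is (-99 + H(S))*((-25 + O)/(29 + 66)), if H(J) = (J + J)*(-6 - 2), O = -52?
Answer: 29799/95 ≈ 313.67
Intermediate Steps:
S = 18
H(J) = -16*J (H(J) = (2*J)*(-8) = -16*J)
(-99 + H(S))*((-25 + O)/(29 + 66)) = (-99 - 16*18)*((-25 - 52)/(29 + 66)) = (-99 - 288)*(-77/95) = -(-29799)/95 = -387*(-77/95) = 29799/95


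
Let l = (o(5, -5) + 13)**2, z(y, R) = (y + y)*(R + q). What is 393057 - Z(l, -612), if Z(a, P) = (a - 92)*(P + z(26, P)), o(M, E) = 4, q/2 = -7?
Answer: 6926365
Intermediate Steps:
q = -14 (q = 2*(-7) = -14)
z(y, R) = 2*y*(-14 + R) (z(y, R) = (y + y)*(R - 14) = (2*y)*(-14 + R) = 2*y*(-14 + R))
l = 289 (l = (4 + 13)**2 = 17**2 = 289)
Z(a, P) = (-728 + 53*P)*(-92 + a) (Z(a, P) = (a - 92)*(P + 2*26*(-14 + P)) = (-92 + a)*(P + (-728 + 52*P)) = (-92 + a)*(-728 + 53*P) = (-728 + 53*P)*(-92 + a))
393057 - Z(l, -612) = 393057 - (66976 - 4876*(-612) - 728*289 + 53*(-612)*289) = 393057 - (66976 + 2984112 - 210392 - 9374004) = 393057 - 1*(-6533308) = 393057 + 6533308 = 6926365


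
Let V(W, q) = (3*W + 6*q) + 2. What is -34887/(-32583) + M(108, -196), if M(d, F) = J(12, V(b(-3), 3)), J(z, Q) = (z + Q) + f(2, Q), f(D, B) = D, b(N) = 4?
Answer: 511235/10861 ≈ 47.071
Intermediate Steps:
V(W, q) = 2 + 3*W + 6*q
J(z, Q) = 2 + Q + z (J(z, Q) = (z + Q) + 2 = (Q + z) + 2 = 2 + Q + z)
M(d, F) = 46 (M(d, F) = 2 + (2 + 3*4 + 6*3) + 12 = 2 + (2 + 12 + 18) + 12 = 2 + 32 + 12 = 46)
-34887/(-32583) + M(108, -196) = -34887/(-32583) + 46 = -34887*(-1/32583) + 46 = 11629/10861 + 46 = 511235/10861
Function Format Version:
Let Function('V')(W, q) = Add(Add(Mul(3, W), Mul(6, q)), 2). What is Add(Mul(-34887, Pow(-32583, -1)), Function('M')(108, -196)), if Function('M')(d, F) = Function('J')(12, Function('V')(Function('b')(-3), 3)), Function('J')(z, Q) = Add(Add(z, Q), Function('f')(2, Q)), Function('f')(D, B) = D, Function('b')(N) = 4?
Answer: Rational(511235, 10861) ≈ 47.071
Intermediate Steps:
Function('V')(W, q) = Add(2, Mul(3, W), Mul(6, q))
Function('J')(z, Q) = Add(2, Q, z) (Function('J')(z, Q) = Add(Add(z, Q), 2) = Add(Add(Q, z), 2) = Add(2, Q, z))
Function('M')(d, F) = 46 (Function('M')(d, F) = Add(2, Add(2, Mul(3, 4), Mul(6, 3)), 12) = Add(2, Add(2, 12, 18), 12) = Add(2, 32, 12) = 46)
Add(Mul(-34887, Pow(-32583, -1)), Function('M')(108, -196)) = Add(Mul(-34887, Pow(-32583, -1)), 46) = Add(Mul(-34887, Rational(-1, 32583)), 46) = Add(Rational(11629, 10861), 46) = Rational(511235, 10861)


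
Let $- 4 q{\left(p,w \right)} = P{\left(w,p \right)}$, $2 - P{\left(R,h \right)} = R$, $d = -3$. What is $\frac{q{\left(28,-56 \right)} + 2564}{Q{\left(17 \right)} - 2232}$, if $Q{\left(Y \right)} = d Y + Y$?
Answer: $- \frac{5099}{4532} \approx -1.1251$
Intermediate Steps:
$P{\left(R,h \right)} = 2 - R$
$q{\left(p,w \right)} = - \frac{1}{2} + \frac{w}{4}$ ($q{\left(p,w \right)} = - \frac{2 - w}{4} = - \frac{1}{2} + \frac{w}{4}$)
$Q{\left(Y \right)} = - 2 Y$ ($Q{\left(Y \right)} = - 3 Y + Y = - 2 Y$)
$\frac{q{\left(28,-56 \right)} + 2564}{Q{\left(17 \right)} - 2232} = \frac{\left(- \frac{1}{2} + \frac{1}{4} \left(-56\right)\right) + 2564}{\left(-2\right) 17 - 2232} = \frac{\left(- \frac{1}{2} - 14\right) + 2564}{-34 - 2232} = \frac{- \frac{29}{2} + 2564}{-2266} = \frac{5099}{2} \left(- \frac{1}{2266}\right) = - \frac{5099}{4532}$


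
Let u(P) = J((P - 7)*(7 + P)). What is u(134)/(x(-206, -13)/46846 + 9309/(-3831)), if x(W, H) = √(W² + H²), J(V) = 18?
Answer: -156527340401325528/21130372411997999 - 1375076353212*√42605/21130372411997999 ≈ -7.4211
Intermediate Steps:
x(W, H) = √(H² + W²)
u(P) = 18
u(134)/(x(-206, -13)/46846 + 9309/(-3831)) = 18/(√((-13)² + (-206)²)/46846 + 9309/(-3831)) = 18/(√(169 + 42436)*(1/46846) + 9309*(-1/3831)) = 18/(√42605*(1/46846) - 3103/1277) = 18/(√42605/46846 - 3103/1277) = 18/(-3103/1277 + √42605/46846)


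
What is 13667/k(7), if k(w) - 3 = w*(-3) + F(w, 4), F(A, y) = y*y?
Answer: -13667/2 ≈ -6833.5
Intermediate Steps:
F(A, y) = y²
k(w) = 19 - 3*w (k(w) = 3 + (w*(-3) + 4²) = 3 + (-3*w + 16) = 3 + (16 - 3*w) = 19 - 3*w)
13667/k(7) = 13667/(19 - 3*7) = 13667/(19 - 21) = 13667/(-2) = 13667*(-½) = -13667/2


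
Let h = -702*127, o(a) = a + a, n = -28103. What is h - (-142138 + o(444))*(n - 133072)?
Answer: -22766057904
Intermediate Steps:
o(a) = 2*a
h = -89154
h - (-142138 + o(444))*(n - 133072) = -89154 - (-142138 + 2*444)*(-28103 - 133072) = -89154 - (-142138 + 888)*(-161175) = -89154 - (-141250)*(-161175) = -89154 - 1*22765968750 = -89154 - 22765968750 = -22766057904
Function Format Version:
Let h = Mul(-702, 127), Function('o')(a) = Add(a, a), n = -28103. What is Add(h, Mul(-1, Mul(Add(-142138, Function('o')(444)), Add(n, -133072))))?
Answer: -22766057904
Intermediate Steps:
Function('o')(a) = Mul(2, a)
h = -89154
Add(h, Mul(-1, Mul(Add(-142138, Function('o')(444)), Add(n, -133072)))) = Add(-89154, Mul(-1, Mul(Add(-142138, Mul(2, 444)), Add(-28103, -133072)))) = Add(-89154, Mul(-1, Mul(Add(-142138, 888), -161175))) = Add(-89154, Mul(-1, Mul(-141250, -161175))) = Add(-89154, Mul(-1, 22765968750)) = Add(-89154, -22765968750) = -22766057904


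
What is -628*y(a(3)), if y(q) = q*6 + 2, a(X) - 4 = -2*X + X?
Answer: -5024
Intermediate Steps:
a(X) = 4 - X (a(X) = 4 + (-2*X + X) = 4 - X)
y(q) = 2 + 6*q (y(q) = 6*q + 2 = 2 + 6*q)
-628*y(a(3)) = -628*(2 + 6*(4 - 1*3)) = -628*(2 + 6*(4 - 3)) = -628*(2 + 6*1) = -628*(2 + 6) = -628*8 = -5024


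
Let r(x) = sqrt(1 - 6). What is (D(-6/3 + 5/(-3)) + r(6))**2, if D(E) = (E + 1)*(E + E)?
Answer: 30571/81 + 352*I*sqrt(5)/9 ≈ 377.42 + 87.455*I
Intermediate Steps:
D(E) = 2*E*(1 + E) (D(E) = (1 + E)*(2*E) = 2*E*(1 + E))
r(x) = I*sqrt(5) (r(x) = sqrt(-5) = I*sqrt(5))
(D(-6/3 + 5/(-3)) + r(6))**2 = (2*(-6/3 + 5/(-3))*(1 + (-6/3 + 5/(-3))) + I*sqrt(5))**2 = (2*(-6*1/3 + 5*(-1/3))*(1 + (-6*1/3 + 5*(-1/3))) + I*sqrt(5))**2 = (2*(-2 - 5/3)*(1 + (-2 - 5/3)) + I*sqrt(5))**2 = (2*(-11/3)*(1 - 11/3) + I*sqrt(5))**2 = (2*(-11/3)*(-8/3) + I*sqrt(5))**2 = (176/9 + I*sqrt(5))**2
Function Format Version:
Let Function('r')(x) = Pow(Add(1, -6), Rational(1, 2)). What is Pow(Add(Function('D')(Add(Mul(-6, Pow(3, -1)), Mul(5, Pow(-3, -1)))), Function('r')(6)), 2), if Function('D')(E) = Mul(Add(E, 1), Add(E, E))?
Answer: Add(Rational(30571, 81), Mul(Rational(352, 9), I, Pow(5, Rational(1, 2)))) ≈ Add(377.42, Mul(87.455, I))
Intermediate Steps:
Function('D')(E) = Mul(2, E, Add(1, E)) (Function('D')(E) = Mul(Add(1, E), Mul(2, E)) = Mul(2, E, Add(1, E)))
Function('r')(x) = Mul(I, Pow(5, Rational(1, 2))) (Function('r')(x) = Pow(-5, Rational(1, 2)) = Mul(I, Pow(5, Rational(1, 2))))
Pow(Add(Function('D')(Add(Mul(-6, Pow(3, -1)), Mul(5, Pow(-3, -1)))), Function('r')(6)), 2) = Pow(Add(Mul(2, Add(Mul(-6, Pow(3, -1)), Mul(5, Pow(-3, -1))), Add(1, Add(Mul(-6, Pow(3, -1)), Mul(5, Pow(-3, -1))))), Mul(I, Pow(5, Rational(1, 2)))), 2) = Pow(Add(Mul(2, Add(Mul(-6, Rational(1, 3)), Mul(5, Rational(-1, 3))), Add(1, Add(Mul(-6, Rational(1, 3)), Mul(5, Rational(-1, 3))))), Mul(I, Pow(5, Rational(1, 2)))), 2) = Pow(Add(Mul(2, Add(-2, Rational(-5, 3)), Add(1, Add(-2, Rational(-5, 3)))), Mul(I, Pow(5, Rational(1, 2)))), 2) = Pow(Add(Mul(2, Rational(-11, 3), Add(1, Rational(-11, 3))), Mul(I, Pow(5, Rational(1, 2)))), 2) = Pow(Add(Mul(2, Rational(-11, 3), Rational(-8, 3)), Mul(I, Pow(5, Rational(1, 2)))), 2) = Pow(Add(Rational(176, 9), Mul(I, Pow(5, Rational(1, 2)))), 2)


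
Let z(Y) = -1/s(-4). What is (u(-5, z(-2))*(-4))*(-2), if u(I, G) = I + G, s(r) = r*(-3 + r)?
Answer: -282/7 ≈ -40.286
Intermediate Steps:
z(Y) = -1/28 (z(Y) = -1/((-4*(-3 - 4))) = -1/((-4*(-7))) = -1/28)
u(I, G) = G + I
(u(-5, z(-2))*(-4))*(-2) = ((-1/28 - 5)*(-4))*(-2) = -141/28*(-4)*(-2) = (141/7)*(-2) = -282/7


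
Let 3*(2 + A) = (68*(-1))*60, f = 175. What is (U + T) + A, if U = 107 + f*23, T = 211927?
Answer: 214697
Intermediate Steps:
U = 4132 (U = 107 + 175*23 = 107 + 4025 = 4132)
A = -1362 (A = -2 + ((68*(-1))*60)/3 = -2 + (-68*60)/3 = -2 + (⅓)*(-4080) = -2 - 1360 = -1362)
(U + T) + A = (4132 + 211927) - 1362 = 216059 - 1362 = 214697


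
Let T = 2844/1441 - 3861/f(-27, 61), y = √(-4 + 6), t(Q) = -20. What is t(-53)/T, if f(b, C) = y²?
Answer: 57640/5558013 ≈ 0.010371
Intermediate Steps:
y = √2 ≈ 1.4142
f(b, C) = 2 (f(b, C) = (√2)² = 2)
T = -5558013/2882 (T = 2844/1441 - 3861/2 = -5558013/2882 ≈ -1928.5)
t(-53)/T = -20/(-5558013/2882) = -20*(-2882/5558013) = 57640/5558013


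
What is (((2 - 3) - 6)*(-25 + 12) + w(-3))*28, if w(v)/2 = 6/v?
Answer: 2436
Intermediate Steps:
w(v) = 12/v (w(v) = 2*(6/v) = 12/v)
(((2 - 3) - 6)*(-25 + 12) + w(-3))*28 = (((2 - 3) - 6)*(-25 + 12) + 12/(-3))*28 = ((-1 - 6)*(-13) + 12*(-⅓))*28 = (-7*(-13) - 4)*28 = (91 - 4)*28 = 87*28 = 2436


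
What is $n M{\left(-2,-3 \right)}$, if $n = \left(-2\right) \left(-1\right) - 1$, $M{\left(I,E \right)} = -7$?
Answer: $-7$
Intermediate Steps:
$n = 1$ ($n = 2 - 1 = 1$)
$n M{\left(-2,-3 \right)} = 1 \left(-7\right) = -7$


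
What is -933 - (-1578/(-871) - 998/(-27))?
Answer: -22853225/23517 ≈ -971.77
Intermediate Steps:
-933 - (-1578/(-871) - 998/(-27)) = -933 - (-1578*(-1/871) - 998*(-1/27)) = -933 - (1578/871 + 998/27) = -933 - 1*911864/23517 = -933 - 911864/23517 = -22853225/23517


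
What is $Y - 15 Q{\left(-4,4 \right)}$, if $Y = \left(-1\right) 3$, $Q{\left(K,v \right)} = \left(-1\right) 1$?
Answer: $12$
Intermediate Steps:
$Q{\left(K,v \right)} = -1$
$Y = -3$
$Y - 15 Q{\left(-4,4 \right)} = -3 - -15 = -3 + 15 = 12$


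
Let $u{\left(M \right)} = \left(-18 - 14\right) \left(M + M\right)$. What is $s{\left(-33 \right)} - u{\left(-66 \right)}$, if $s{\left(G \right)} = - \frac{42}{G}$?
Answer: $- \frac{46450}{11} \approx -4222.7$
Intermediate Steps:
$u{\left(M \right)} = - 64 M$ ($u{\left(M \right)} = - 32 \cdot 2 M = - 64 M$)
$s{\left(-33 \right)} - u{\left(-66 \right)} = - \frac{42}{-33} - \left(-64\right) \left(-66\right) = \left(-42\right) \left(- \frac{1}{33}\right) - 4224 = \frac{14}{11} - 4224 = - \frac{46450}{11}$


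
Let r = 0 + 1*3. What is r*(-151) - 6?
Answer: -459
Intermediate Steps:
r = 3 (r = 0 + 3 = 3)
r*(-151) - 6 = 3*(-151) - 6 = -453 - 6 = -459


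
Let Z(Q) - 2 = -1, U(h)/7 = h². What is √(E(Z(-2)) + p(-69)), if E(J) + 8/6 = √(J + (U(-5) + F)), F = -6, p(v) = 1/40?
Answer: √(-4710 + 3600*√170)/60 ≈ 3.4249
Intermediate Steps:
U(h) = 7*h²
Z(Q) = 1 (Z(Q) = 2 - 1 = 1)
p(v) = 1/40
E(J) = -4/3 + √(169 + J) (E(J) = -4/3 + √(J + (7*(-5)² - 6)) = -4/3 + √(J + (7*25 - 6)) = -4/3 + √(J + (175 - 6)) = -4/3 + √(J + 169) = -4/3 + √(169 + J))
√(E(Z(-2)) + p(-69)) = √((-4/3 + √(169 + 1)) + 1/40) = √((-4/3 + √170) + 1/40) = √(-157/120 + √170)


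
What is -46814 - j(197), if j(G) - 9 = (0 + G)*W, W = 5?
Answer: -47808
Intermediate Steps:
j(G) = 9 + 5*G (j(G) = 9 + (0 + G)*5 = 9 + G*5 = 9 + 5*G)
-46814 - j(197) = -46814 - (9 + 5*197) = -46814 - (9 + 985) = -46814 - 1*994 = -46814 - 994 = -47808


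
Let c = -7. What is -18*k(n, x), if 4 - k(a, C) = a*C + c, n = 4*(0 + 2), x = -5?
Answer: -918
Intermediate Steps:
n = 8 (n = 4*2 = 8)
k(a, C) = 11 - C*a (k(a, C) = 4 - (a*C - 7) = 4 - (C*a - 7) = 4 - (-7 + C*a) = 4 + (7 - C*a) = 11 - C*a)
-18*k(n, x) = -18*(11 - 1*(-5)*8) = -18*(11 + 40) = -18*51 = -918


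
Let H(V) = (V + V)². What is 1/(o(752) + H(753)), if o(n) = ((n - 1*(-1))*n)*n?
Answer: 1/428092548 ≈ 2.3359e-9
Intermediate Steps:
o(n) = n²*(1 + n) (o(n) = ((n + 1)*n)*n = ((1 + n)*n)*n = (n*(1 + n))*n = n²*(1 + n))
H(V) = 4*V² (H(V) = (2*V)² = 4*V²)
1/(o(752) + H(753)) = 1/(752²*(1 + 752) + 4*753²) = 1/(565504*753 + 4*567009) = 1/(425824512 + 2268036) = 1/428092548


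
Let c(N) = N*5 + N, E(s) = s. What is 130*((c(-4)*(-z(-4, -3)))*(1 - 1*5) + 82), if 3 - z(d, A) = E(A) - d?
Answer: -14300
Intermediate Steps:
c(N) = 6*N (c(N) = 5*N + N = 6*N)
z(d, A) = 3 + d - A (z(d, A) = 3 - (A - d) = 3 + (d - A) = 3 + d - A)
130*((c(-4)*(-z(-4, -3)))*(1 - 1*5) + 82) = 130*(((6*(-4))*(-(3 - 4 - 1*(-3))))*(1 - 1*5) + 82) = 130*((-(-24)*(3 - 4 + 3))*(1 - 5) + 82) = 130*(-(-24)*2*(-4) + 82) = 130*(-24*(-2)*(-4) + 82) = 130*(48*(-4) + 82) = 130*(-192 + 82) = 130*(-110) = -14300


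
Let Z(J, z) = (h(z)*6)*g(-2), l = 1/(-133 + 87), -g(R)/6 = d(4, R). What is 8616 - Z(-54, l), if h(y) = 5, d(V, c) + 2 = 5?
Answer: 9156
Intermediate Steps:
d(V, c) = 3 (d(V, c) = -2 + 5 = 3)
g(R) = -18 (g(R) = -6*3 = -18)
l = -1/46 (l = 1/(-46) = -1/46 ≈ -0.021739)
Z(J, z) = -540 (Z(J, z) = (5*6)*(-18) = 30*(-18) = -540)
8616 - Z(-54, l) = 8616 - 1*(-540) = 8616 + 540 = 9156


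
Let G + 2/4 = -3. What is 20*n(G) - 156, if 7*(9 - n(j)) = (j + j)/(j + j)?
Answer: 148/7 ≈ 21.143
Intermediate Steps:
G = -7/2 (G = -½ - 3 = -7/2 ≈ -3.5000)
n(j) = 62/7 (n(j) = 9 - (j + j)/(7*(j + j)) = 9 - 2*j/(7*(2*j)) = 9 - 2*j*1/(2*j)/7 = 9 - ⅐*1 = 9 - ⅐ = 62/7)
20*n(G) - 156 = 20*(62/7) - 156 = 1240/7 - 156 = 148/7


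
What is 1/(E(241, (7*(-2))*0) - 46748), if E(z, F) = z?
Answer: -1/46507 ≈ -2.1502e-5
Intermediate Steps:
1/(E(241, (7*(-2))*0) - 46748) = 1/(241 - 46748) = 1/(-46507) = -1/46507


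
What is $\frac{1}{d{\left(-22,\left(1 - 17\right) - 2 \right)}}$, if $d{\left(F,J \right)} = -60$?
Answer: $- \frac{1}{60} \approx -0.016667$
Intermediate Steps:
$\frac{1}{d{\left(-22,\left(1 - 17\right) - 2 \right)}} = \frac{1}{-60} = - \frac{1}{60}$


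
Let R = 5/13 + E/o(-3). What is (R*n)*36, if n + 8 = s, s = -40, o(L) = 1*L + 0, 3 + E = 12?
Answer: 58752/13 ≈ 4519.4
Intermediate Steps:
E = 9 (E = -3 + 12 = 9)
o(L) = L (o(L) = L + 0 = L)
n = -48 (n = -8 - 40 = -48)
R = -34/13 (R = 5/13 + 9/(-3) = 5*(1/13) + 9*(-⅓) = 5/13 - 3 = -34/13 ≈ -2.6154)
(R*n)*36 = -34/13*(-48)*36 = (1632/13)*36 = 58752/13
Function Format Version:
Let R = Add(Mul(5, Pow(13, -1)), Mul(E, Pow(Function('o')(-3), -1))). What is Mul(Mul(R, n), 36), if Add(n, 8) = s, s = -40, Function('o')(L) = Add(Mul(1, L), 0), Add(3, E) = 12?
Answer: Rational(58752, 13) ≈ 4519.4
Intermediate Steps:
E = 9 (E = Add(-3, 12) = 9)
Function('o')(L) = L (Function('o')(L) = Add(L, 0) = L)
n = -48 (n = Add(-8, -40) = -48)
R = Rational(-34, 13) (R = Add(Mul(5, Pow(13, -1)), Mul(9, Pow(-3, -1))) = Add(Mul(5, Rational(1, 13)), Mul(9, Rational(-1, 3))) = Add(Rational(5, 13), -3) = Rational(-34, 13) ≈ -2.6154)
Mul(Mul(R, n), 36) = Mul(Mul(Rational(-34, 13), -48), 36) = Mul(Rational(1632, 13), 36) = Rational(58752, 13)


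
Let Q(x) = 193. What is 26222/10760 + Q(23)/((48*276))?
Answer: 43683217/17818560 ≈ 2.4516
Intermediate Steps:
26222/10760 + Q(23)/((48*276)) = 26222/10760 + 193/((48*276)) = 26222*(1/10760) + 193/13248 = 13111/5380 + 193*(1/13248) = 13111/5380 + 193/13248 = 43683217/17818560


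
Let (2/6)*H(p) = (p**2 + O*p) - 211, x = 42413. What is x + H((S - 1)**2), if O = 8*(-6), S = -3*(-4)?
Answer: 68279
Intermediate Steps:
S = 12
O = -48
H(p) = -633 - 144*p + 3*p**2 (H(p) = 3*((p**2 - 48*p) - 211) = 3*(-211 + p**2 - 48*p) = -633 - 144*p + 3*p**2)
x + H((S - 1)**2) = 42413 + (-633 - 144*(12 - 1)**2 + 3*((12 - 1)**2)**2) = 42413 + (-633 - 144*11**2 + 3*(11**2)**2) = 42413 + (-633 - 144*121 + 3*121**2) = 42413 + (-633 - 17424 + 3*14641) = 42413 + (-633 - 17424 + 43923) = 42413 + 25866 = 68279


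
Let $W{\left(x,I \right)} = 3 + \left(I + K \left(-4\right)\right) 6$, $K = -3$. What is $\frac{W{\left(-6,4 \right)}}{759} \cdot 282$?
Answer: $\frac{846}{23} \approx 36.783$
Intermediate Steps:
$W{\left(x,I \right)} = 75 + 6 I$ ($W{\left(x,I \right)} = 3 + \left(I - -12\right) 6 = 3 + \left(I + 12\right) 6 = 3 + \left(12 + I\right) 6 = 3 + \left(72 + 6 I\right) = 75 + 6 I$)
$\frac{W{\left(-6,4 \right)}}{759} \cdot 282 = \frac{75 + 6 \cdot 4}{759} \cdot 282 = \left(75 + 24\right) \frac{1}{759} \cdot 282 = 99 \cdot \frac{1}{759} \cdot 282 = \frac{3}{23} \cdot 282 = \frac{846}{23}$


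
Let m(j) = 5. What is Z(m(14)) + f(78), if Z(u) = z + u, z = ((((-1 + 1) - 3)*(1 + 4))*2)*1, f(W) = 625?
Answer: 600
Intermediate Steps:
z = -30 (z = (((0 - 3)*5)*2)*1 = (-3*5*2)*1 = -15*2*1 = -30*1 = -30)
Z(u) = -30 + u
Z(m(14)) + f(78) = (-30 + 5) + 625 = -25 + 625 = 600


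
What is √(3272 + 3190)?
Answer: 3*√718 ≈ 80.387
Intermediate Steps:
√(3272 + 3190) = √6462 = 3*√718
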